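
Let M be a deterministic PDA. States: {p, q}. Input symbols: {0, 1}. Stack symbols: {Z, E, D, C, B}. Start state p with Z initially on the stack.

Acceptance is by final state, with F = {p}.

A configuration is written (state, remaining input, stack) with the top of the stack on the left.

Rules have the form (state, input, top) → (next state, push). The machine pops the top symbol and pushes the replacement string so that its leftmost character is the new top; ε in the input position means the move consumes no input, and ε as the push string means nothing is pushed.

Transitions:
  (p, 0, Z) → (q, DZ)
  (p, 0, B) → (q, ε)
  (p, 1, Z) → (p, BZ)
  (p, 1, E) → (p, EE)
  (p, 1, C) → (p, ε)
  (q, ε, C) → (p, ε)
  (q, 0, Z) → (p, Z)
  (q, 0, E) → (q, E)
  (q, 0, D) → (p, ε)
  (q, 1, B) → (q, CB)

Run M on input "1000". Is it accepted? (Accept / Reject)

Reject

(p, 1000, Z)
  read 1, top Z: go to p, push BZ → (p, 000, BZ)
  read 0, top B: go to q, push ε → (q, 00, Z)
  read 0, top Z: go to p, push Z → (p, 0, Z)
  read 0, top Z: go to q, push DZ → (q, ε, DZ)
All input consumed; state q ∉ F and no further ε-move applies.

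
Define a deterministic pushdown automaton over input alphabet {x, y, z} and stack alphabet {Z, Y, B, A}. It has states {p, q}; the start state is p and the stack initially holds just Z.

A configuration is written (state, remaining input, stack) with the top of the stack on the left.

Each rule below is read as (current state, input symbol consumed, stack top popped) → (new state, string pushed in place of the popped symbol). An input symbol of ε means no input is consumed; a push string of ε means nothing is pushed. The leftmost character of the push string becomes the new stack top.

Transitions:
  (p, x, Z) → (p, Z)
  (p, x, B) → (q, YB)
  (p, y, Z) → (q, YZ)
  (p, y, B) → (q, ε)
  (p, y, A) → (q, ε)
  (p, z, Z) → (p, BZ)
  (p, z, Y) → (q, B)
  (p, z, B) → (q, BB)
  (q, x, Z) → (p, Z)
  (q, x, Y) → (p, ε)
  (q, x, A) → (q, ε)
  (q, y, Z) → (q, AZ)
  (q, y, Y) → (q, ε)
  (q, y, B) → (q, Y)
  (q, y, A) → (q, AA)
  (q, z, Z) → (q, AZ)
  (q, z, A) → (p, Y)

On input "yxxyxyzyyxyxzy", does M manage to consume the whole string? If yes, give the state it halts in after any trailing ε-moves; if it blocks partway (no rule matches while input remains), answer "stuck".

stuck

(p, yxxyxyzyyxyxzy, Z)
  read y, top Z: go to q, push YZ → (q, xxyxyzyyxyxzy, YZ)
  read x, top Y: go to p, push ε → (p, xyxyzyyxyxzy, Z)
  read x, top Z: go to p, push Z → (p, yxyzyyxyxzy, Z)
  read y, top Z: go to q, push YZ → (q, xyzyyxyxzy, YZ)
  read x, top Y: go to p, push ε → (p, yzyyxyxzy, Z)
  read y, top Z: go to q, push YZ → (q, zyyxyxzy, YZ)
No transition for (q, z, top Y); M blocks with input zyyxyxzy remaining.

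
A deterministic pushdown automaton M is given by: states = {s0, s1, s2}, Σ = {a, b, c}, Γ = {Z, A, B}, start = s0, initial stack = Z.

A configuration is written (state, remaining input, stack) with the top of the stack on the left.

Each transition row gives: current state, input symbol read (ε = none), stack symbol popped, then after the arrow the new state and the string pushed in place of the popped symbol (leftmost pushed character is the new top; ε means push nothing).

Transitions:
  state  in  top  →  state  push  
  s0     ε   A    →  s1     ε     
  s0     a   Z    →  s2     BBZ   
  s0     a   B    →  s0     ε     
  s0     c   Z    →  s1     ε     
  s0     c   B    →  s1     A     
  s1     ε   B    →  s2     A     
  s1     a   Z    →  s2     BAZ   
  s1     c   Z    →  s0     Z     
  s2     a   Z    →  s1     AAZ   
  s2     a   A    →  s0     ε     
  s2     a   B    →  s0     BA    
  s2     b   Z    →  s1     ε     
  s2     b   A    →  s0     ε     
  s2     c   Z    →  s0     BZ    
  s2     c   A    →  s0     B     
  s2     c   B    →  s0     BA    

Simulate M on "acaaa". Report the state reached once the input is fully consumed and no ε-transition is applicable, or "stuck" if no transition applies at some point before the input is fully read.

(s0, acaaa, Z) ⊢ (s2, caaa, BBZ) ⊢ (s0, aaa, BABZ) ⊢ (s0, aa, ABZ) ⊢ (s1, aa, BZ) ⊢ (s2, aa, AZ) ⊢ (s0, a, Z) ⊢ (s2, ε, BBZ)
All input consumed; M is in state s2.

s2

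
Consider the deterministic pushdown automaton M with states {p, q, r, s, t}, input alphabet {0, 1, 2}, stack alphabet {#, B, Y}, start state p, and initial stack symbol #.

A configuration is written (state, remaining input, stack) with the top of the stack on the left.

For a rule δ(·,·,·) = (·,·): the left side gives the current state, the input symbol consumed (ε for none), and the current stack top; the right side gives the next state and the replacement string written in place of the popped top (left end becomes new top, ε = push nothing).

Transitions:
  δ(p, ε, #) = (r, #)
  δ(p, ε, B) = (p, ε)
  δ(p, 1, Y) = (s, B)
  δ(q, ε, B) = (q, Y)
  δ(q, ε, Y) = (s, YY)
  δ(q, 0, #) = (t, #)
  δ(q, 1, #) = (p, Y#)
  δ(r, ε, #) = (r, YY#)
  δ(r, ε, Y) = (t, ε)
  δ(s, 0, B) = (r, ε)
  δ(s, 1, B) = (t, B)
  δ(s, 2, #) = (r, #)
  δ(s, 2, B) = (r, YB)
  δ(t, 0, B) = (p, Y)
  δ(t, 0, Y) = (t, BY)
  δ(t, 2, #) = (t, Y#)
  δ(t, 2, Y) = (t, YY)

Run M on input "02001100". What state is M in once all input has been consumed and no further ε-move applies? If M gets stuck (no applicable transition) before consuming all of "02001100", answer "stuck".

(p, 02001100, #)
  ε-move, top #: go to r, push # → (r, 02001100, #)
  ε-move, top #: go to r, push YY# → (r, 02001100, YY#)
  ε-move, top Y: go to t, push ε → (t, 02001100, Y#)
  read 0, top Y: go to t, push BY → (t, 2001100, BY#)
No transition for (t, 2, top B); M blocks with input 2001100 remaining.

stuck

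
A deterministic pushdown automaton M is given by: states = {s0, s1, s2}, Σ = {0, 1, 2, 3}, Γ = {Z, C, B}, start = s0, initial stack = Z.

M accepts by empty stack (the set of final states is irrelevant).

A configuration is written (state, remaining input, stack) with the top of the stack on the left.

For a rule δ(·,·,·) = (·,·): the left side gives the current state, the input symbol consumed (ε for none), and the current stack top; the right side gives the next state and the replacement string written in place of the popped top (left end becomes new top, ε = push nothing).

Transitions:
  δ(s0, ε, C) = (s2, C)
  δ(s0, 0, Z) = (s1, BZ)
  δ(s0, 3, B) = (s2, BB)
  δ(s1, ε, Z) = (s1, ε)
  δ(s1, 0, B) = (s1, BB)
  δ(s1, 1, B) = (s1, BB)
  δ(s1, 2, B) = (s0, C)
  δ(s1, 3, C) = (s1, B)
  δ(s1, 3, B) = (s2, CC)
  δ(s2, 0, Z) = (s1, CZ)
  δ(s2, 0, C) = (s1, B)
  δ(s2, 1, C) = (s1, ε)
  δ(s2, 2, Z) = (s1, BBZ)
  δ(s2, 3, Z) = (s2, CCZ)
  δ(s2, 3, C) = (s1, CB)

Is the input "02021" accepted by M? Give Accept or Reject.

(s0, 02021, Z) ⊢ (s1, 2021, BZ) ⊢ (s0, 021, CZ) ⊢ (s2, 021, CZ) ⊢ (s1, 21, BZ) ⊢ (s0, 1, CZ) ⊢ (s2, 1, CZ) ⊢ (s1, ε, Z) ⊢ (s1, ε, ε)
All input consumed and the stack is empty.

Accept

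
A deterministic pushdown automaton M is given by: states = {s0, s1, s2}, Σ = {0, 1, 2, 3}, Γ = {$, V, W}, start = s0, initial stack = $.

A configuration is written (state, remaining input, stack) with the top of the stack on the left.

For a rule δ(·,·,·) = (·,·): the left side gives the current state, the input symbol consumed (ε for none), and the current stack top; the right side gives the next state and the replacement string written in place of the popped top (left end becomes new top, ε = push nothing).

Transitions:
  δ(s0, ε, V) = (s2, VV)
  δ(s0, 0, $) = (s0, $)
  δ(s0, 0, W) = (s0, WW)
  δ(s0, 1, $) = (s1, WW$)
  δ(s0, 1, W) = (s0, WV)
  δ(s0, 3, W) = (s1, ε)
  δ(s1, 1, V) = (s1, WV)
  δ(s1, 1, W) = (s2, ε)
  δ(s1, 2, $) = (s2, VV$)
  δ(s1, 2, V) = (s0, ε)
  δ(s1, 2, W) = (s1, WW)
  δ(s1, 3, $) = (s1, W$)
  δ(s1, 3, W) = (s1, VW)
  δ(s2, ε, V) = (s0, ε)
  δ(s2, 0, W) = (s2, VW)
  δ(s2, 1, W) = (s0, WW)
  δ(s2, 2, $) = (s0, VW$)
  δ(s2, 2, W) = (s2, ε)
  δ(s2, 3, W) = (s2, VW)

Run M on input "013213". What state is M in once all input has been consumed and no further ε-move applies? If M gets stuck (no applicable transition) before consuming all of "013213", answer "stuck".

s1

(s0, 013213, $) ⊢ (s0, 13213, $) ⊢ (s1, 3213, WW$) ⊢ (s1, 213, VWW$) ⊢ (s0, 13, WW$) ⊢ (s0, 3, WVW$) ⊢ (s1, ε, VW$)
All input consumed; M is in state s1.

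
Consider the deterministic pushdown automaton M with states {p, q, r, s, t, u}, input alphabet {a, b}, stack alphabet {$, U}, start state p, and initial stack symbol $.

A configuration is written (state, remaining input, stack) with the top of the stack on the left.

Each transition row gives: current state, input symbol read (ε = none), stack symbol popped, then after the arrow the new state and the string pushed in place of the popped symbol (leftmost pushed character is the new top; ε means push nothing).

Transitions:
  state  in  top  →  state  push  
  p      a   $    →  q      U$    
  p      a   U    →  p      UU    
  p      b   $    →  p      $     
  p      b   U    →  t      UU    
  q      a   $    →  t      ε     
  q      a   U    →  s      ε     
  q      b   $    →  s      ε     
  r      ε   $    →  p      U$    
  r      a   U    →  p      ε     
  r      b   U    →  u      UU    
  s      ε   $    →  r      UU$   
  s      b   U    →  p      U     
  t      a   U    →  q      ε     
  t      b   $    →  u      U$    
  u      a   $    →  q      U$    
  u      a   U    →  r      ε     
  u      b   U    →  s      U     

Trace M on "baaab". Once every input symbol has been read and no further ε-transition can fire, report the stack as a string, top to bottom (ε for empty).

UU$

(p, baaab, $) ⊢ (p, aaab, $) ⊢ (q, aab, U$) ⊢ (s, ab, $) ⊢ (r, ab, UU$) ⊢ (p, b, U$) ⊢ (t, ε, UU$)
All input consumed in state t with stack UU$.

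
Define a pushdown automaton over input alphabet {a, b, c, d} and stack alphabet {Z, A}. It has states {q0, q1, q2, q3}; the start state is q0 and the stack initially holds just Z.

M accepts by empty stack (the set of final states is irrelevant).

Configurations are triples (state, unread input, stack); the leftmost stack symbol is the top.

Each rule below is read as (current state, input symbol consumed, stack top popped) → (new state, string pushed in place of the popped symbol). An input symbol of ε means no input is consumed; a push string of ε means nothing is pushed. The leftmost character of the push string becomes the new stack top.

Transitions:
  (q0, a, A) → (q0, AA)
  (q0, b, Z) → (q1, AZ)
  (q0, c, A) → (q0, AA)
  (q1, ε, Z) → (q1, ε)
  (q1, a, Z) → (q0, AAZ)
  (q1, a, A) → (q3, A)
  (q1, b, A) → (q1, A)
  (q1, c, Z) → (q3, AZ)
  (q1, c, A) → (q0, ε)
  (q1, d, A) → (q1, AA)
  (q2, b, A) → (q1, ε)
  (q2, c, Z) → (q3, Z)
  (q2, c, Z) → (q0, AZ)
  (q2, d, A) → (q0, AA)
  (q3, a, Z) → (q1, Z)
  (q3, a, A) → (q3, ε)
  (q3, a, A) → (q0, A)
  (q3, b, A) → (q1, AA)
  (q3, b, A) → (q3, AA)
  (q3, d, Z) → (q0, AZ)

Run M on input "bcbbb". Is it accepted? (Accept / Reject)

No computation consumes all input and empties the stack.

Reject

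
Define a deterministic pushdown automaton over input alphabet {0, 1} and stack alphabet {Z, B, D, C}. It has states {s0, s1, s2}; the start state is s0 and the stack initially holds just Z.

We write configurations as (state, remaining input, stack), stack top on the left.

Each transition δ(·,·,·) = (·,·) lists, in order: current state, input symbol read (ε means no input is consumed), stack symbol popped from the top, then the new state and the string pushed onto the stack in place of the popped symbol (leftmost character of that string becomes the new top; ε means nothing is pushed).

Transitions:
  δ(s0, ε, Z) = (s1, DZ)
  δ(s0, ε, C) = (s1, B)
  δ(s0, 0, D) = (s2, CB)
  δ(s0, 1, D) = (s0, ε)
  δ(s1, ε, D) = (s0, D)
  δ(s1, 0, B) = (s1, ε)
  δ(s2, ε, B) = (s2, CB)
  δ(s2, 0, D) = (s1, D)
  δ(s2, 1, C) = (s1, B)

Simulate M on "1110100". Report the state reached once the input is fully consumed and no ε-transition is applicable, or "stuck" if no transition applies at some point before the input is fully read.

(s0, 1110100, Z)
  ε-move, top Z: go to s1, push DZ → (s1, 1110100, DZ)
  ε-move, top D: go to s0, push D → (s0, 1110100, DZ)
  read 1, top D: go to s0, push ε → (s0, 110100, Z)
  ε-move, top Z: go to s1, push DZ → (s1, 110100, DZ)
  ε-move, top D: go to s0, push D → (s0, 110100, DZ)
  read 1, top D: go to s0, push ε → (s0, 10100, Z)
  ε-move, top Z: go to s1, push DZ → (s1, 10100, DZ)
  ε-move, top D: go to s0, push D → (s0, 10100, DZ)
  read 1, top D: go to s0, push ε → (s0, 0100, Z)
  ε-move, top Z: go to s1, push DZ → (s1, 0100, DZ)
  ε-move, top D: go to s0, push D → (s0, 0100, DZ)
  read 0, top D: go to s2, push CB → (s2, 100, CBZ)
  read 1, top C: go to s1, push B → (s1, 00, BBZ)
  read 0, top B: go to s1, push ε → (s1, 0, BZ)
  read 0, top B: go to s1, push ε → (s1, ε, Z)
All input consumed; M is in state s1.

s1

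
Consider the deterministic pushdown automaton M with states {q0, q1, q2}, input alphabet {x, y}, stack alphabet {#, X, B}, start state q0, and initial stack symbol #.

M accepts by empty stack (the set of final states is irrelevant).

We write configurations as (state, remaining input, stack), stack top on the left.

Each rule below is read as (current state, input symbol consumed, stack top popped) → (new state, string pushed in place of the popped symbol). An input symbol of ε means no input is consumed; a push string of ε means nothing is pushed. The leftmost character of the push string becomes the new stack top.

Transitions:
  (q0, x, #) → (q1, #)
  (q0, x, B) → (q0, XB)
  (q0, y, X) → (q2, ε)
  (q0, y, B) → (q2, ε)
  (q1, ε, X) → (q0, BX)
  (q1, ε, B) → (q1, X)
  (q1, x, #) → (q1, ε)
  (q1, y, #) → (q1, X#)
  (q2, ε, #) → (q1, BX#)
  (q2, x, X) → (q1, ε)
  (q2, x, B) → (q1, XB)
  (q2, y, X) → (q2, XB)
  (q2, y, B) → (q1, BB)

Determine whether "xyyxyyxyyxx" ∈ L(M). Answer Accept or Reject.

Accept

(q0, xyyxyyxyyxx, #) ⊢ (q1, yyxyyxyyxx, #) ⊢ (q1, yxyyxyyxx, X#) ⊢ (q0, yxyyxyyxx, BX#) ⊢ (q2, xyyxyyxx, X#) ⊢ (q1, yyxyyxx, #) ⊢ (q1, yxyyxx, X#) ⊢ (q0, yxyyxx, BX#) ⊢ (q2, xyyxx, X#) ⊢ (q1, yyxx, #) ⊢ (q1, yxx, X#) ⊢ (q0, yxx, BX#) ⊢ (q2, xx, X#) ⊢ (q1, x, #) ⊢ (q1, ε, ε)
All input consumed and the stack is empty.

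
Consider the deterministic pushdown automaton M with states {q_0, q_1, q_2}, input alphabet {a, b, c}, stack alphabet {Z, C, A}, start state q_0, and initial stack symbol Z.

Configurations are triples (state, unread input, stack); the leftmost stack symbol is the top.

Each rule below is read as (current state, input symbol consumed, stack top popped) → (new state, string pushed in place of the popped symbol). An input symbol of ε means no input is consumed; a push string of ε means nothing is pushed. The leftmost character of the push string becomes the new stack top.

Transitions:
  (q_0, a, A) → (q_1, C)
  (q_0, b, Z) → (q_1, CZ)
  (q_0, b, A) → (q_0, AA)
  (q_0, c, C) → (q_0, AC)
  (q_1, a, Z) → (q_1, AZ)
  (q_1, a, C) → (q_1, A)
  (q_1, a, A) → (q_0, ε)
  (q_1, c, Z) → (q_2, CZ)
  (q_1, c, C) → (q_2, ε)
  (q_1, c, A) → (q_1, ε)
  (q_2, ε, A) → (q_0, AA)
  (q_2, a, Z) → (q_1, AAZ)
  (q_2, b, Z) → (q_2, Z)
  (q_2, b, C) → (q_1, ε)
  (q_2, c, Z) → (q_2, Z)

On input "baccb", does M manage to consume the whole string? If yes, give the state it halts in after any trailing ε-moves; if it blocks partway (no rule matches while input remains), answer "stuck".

q_1

(q_0, baccb, Z) ⊢ (q_1, accb, CZ) ⊢ (q_1, ccb, AZ) ⊢ (q_1, cb, Z) ⊢ (q_2, b, CZ) ⊢ (q_1, ε, Z)
All input consumed; M is in state q_1.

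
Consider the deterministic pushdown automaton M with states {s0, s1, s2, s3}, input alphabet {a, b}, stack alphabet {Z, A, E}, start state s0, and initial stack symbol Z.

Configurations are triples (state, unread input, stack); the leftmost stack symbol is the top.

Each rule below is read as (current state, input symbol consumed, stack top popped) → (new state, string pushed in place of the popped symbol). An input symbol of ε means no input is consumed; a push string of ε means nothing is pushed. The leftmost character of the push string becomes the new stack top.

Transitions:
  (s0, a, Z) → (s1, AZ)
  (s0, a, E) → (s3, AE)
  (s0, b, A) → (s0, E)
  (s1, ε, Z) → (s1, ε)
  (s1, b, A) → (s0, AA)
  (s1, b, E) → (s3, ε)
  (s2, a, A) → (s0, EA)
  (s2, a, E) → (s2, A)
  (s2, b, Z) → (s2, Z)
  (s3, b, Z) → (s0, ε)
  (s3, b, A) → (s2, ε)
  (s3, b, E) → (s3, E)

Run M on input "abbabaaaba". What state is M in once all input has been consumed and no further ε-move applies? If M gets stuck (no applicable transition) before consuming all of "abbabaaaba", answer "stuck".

(s0, abbabaaaba, Z)
  read a, top Z: go to s1, push AZ → (s1, bbabaaaba, AZ)
  read b, top A: go to s0, push AA → (s0, babaaaba, AAZ)
  read b, top A: go to s0, push E → (s0, abaaaba, EAZ)
  read a, top E: go to s3, push AE → (s3, baaaba, AEAZ)
  read b, top A: go to s2, push ε → (s2, aaaba, EAZ)
  read a, top E: go to s2, push A → (s2, aaba, AAZ)
  read a, top A: go to s0, push EA → (s0, aba, EAAZ)
  read a, top E: go to s3, push AE → (s3, ba, AEAAZ)
  read b, top A: go to s2, push ε → (s2, a, EAAZ)
  read a, top E: go to s2, push A → (s2, ε, AAAZ)
All input consumed; M is in state s2.

s2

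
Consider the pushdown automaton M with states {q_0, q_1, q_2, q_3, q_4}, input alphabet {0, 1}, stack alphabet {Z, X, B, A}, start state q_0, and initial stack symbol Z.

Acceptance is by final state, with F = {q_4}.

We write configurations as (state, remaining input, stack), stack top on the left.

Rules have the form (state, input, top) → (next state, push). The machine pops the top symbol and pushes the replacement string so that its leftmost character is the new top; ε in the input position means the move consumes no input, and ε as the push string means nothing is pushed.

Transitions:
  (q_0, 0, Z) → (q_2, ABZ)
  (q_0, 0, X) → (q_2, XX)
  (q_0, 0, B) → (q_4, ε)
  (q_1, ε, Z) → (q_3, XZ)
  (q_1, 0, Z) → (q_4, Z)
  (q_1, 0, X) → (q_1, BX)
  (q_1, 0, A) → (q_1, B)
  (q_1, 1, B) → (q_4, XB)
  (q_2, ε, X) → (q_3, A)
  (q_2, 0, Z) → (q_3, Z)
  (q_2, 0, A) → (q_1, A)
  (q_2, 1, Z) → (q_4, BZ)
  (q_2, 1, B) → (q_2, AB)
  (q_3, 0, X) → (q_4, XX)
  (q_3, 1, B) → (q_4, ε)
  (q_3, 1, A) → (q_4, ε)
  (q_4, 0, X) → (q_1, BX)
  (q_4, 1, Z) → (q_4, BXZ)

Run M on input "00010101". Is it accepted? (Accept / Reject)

One accepting computation: (q_0, 00010101, Z) ⊢ (q_2, 0010101, ABZ) ⊢ (q_1, 010101, ABZ) ⊢ (q_1, 10101, BBZ) ⊢ (q_4, 0101, XBBZ) ⊢ (q_1, 101, BXBBZ) ⊢ (q_4, 01, XBXBBZ) ⊢ (q_1, 1, BXBXBBZ) ⊢ (q_4, ε, XBXBXBBZ)
All input consumed and state q_4 ∈ F.

Accept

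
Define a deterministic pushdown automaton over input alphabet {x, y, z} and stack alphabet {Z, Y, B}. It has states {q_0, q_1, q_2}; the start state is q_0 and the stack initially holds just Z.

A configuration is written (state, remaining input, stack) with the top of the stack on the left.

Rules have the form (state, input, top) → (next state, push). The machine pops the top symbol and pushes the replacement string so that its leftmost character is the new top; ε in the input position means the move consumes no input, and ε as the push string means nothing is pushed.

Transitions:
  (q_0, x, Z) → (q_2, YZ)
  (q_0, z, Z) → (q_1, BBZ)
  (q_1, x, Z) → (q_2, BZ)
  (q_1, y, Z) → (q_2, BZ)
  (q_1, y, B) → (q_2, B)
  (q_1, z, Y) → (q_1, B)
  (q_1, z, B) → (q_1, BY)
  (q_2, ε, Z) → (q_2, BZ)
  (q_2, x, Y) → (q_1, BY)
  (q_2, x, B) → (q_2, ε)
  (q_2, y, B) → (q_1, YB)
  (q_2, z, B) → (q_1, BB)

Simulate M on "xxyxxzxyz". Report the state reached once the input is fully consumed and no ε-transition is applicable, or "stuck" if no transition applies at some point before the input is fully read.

(q_0, xxyxxzxyz, Z) ⊢ (q_2, xyxxzxyz, YZ) ⊢ (q_1, yxxzxyz, BYZ) ⊢ (q_2, xxzxyz, BYZ) ⊢ (q_2, xzxyz, YZ) ⊢ (q_1, zxyz, BYZ) ⊢ (q_1, xyz, BYYZ)
No transition for (q_1, x, top B); M blocks with input xyz remaining.

stuck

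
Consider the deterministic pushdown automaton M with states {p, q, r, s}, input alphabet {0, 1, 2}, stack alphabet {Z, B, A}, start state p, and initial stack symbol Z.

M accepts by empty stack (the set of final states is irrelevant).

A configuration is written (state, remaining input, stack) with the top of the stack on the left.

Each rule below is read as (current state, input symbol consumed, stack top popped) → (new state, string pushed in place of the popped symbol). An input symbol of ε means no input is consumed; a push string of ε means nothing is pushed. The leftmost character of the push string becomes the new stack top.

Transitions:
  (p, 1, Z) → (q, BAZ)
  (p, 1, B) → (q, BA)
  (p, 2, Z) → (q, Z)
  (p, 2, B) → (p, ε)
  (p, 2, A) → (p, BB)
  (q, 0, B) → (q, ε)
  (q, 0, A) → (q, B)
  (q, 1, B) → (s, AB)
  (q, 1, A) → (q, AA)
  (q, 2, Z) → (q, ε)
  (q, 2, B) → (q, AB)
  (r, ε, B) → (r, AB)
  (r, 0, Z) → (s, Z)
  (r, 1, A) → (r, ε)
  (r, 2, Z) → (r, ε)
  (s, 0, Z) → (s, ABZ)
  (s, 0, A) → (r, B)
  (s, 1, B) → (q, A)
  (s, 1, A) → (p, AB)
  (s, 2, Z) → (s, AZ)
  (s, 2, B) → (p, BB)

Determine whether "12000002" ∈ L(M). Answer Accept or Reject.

(p, 12000002, Z)
  read 1, top Z: go to q, push BAZ → (q, 2000002, BAZ)
  read 2, top B: go to q, push AB → (q, 000002, ABAZ)
  read 0, top A: go to q, push B → (q, 00002, BBAZ)
  read 0, top B: go to q, push ε → (q, 0002, BAZ)
  read 0, top B: go to q, push ε → (q, 002, AZ)
  read 0, top A: go to q, push B → (q, 02, BZ)
  read 0, top B: go to q, push ε → (q, 2, Z)
  read 2, top Z: go to q, push ε → (q, ε, ε)
All input consumed and the stack is empty.

Accept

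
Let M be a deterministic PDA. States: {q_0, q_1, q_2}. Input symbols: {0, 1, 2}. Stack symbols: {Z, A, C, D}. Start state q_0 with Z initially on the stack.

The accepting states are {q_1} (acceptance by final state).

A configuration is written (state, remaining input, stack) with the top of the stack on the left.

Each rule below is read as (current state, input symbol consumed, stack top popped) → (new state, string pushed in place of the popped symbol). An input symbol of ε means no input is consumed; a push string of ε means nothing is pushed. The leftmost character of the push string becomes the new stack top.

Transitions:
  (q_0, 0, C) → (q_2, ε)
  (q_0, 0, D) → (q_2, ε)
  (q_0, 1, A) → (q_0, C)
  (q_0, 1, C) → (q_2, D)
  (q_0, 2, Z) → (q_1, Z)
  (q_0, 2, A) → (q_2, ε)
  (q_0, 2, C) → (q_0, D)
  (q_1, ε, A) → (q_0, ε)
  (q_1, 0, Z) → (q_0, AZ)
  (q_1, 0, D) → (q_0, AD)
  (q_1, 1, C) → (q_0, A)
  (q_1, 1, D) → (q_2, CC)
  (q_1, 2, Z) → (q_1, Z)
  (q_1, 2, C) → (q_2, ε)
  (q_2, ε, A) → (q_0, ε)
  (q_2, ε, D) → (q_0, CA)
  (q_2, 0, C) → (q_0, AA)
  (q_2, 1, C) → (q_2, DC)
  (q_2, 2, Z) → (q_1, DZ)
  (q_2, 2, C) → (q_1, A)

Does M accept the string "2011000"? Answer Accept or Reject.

(q_0, 2011000, Z)
  read 2, top Z: go to q_1, push Z → (q_1, 011000, Z)
  read 0, top Z: go to q_0, push AZ → (q_0, 11000, AZ)
  read 1, top A: go to q_0, push C → (q_0, 1000, CZ)
  read 1, top C: go to q_2, push D → (q_2, 000, DZ)
  ε-move, top D: go to q_0, push CA → (q_0, 000, CAZ)
  read 0, top C: go to q_2, push ε → (q_2, 00, AZ)
  ε-move, top A: go to q_0, push ε → (q_0, 00, Z)
No transition applies at (q_0, 00, Z); input not fully consumed.

Reject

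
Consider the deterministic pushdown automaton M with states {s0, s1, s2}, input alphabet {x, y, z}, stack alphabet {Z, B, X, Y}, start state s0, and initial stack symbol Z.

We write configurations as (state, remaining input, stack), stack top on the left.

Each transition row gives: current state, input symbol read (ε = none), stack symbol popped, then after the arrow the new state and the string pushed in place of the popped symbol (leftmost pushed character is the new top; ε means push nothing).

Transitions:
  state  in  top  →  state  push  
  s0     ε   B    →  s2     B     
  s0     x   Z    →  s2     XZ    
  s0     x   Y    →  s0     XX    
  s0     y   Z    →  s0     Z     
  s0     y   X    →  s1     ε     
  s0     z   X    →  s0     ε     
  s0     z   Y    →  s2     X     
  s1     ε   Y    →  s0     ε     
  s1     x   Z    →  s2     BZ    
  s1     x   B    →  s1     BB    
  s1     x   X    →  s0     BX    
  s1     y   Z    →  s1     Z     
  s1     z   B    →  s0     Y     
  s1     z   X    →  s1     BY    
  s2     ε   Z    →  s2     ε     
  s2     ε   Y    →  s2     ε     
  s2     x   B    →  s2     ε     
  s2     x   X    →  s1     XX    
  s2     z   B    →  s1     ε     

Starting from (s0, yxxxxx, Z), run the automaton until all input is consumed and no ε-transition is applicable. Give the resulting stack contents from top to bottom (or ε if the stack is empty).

(s0, yxxxxx, Z)
  read y, top Z: go to s0, push Z → (s0, xxxxx, Z)
  read x, top Z: go to s2, push XZ → (s2, xxxx, XZ)
  read x, top X: go to s1, push XX → (s1, xxx, XXZ)
  read x, top X: go to s0, push BX → (s0, xx, BXXZ)
  ε-move, top B: go to s2, push B → (s2, xx, BXXZ)
  read x, top B: go to s2, push ε → (s2, x, XXZ)
  read x, top X: go to s1, push XX → (s1, ε, XXXZ)
All input consumed in state s1 with stack XXXZ.

XXXZ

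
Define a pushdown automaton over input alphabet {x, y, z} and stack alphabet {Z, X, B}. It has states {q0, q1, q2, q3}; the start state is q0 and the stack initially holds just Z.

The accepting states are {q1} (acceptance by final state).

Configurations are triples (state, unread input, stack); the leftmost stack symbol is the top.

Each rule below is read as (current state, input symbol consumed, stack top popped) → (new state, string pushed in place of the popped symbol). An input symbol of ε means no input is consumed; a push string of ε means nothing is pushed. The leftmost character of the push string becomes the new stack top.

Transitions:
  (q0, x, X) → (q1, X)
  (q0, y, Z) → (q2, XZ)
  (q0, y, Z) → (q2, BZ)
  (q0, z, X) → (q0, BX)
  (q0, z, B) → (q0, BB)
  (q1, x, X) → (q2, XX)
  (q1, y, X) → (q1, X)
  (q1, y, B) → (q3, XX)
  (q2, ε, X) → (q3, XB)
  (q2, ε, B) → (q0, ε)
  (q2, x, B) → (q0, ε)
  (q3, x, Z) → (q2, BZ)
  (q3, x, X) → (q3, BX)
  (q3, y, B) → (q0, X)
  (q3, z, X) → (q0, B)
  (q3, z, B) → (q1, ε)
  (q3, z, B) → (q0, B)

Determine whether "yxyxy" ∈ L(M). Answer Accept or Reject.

One accepting computation: (q0, yxyxy, Z) ⊢ (q2, xyxy, XZ) ⊢ (q3, xyxy, XBZ) ⊢ (q3, yxy, BXBZ) ⊢ (q0, xy, XXBZ) ⊢ (q1, y, XXBZ) ⊢ (q1, ε, XXBZ)
All input consumed and state q1 ∈ F.

Accept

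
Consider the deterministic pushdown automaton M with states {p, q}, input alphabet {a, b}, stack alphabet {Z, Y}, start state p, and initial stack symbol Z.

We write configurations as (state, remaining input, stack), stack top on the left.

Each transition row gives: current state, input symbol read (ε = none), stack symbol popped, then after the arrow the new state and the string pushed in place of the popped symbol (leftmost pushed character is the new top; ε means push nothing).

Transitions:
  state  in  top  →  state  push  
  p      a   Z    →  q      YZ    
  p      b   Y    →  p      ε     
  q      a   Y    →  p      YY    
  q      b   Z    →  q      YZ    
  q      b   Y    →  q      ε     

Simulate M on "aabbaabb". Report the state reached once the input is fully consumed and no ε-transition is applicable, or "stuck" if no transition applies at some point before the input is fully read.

(p, aabbaabb, Z) ⊢ (q, abbaabb, YZ) ⊢ (p, bbaabb, YYZ) ⊢ (p, baabb, YZ) ⊢ (p, aabb, Z) ⊢ (q, abb, YZ) ⊢ (p, bb, YYZ) ⊢ (p, b, YZ) ⊢ (p, ε, Z)
All input consumed; M is in state p.

p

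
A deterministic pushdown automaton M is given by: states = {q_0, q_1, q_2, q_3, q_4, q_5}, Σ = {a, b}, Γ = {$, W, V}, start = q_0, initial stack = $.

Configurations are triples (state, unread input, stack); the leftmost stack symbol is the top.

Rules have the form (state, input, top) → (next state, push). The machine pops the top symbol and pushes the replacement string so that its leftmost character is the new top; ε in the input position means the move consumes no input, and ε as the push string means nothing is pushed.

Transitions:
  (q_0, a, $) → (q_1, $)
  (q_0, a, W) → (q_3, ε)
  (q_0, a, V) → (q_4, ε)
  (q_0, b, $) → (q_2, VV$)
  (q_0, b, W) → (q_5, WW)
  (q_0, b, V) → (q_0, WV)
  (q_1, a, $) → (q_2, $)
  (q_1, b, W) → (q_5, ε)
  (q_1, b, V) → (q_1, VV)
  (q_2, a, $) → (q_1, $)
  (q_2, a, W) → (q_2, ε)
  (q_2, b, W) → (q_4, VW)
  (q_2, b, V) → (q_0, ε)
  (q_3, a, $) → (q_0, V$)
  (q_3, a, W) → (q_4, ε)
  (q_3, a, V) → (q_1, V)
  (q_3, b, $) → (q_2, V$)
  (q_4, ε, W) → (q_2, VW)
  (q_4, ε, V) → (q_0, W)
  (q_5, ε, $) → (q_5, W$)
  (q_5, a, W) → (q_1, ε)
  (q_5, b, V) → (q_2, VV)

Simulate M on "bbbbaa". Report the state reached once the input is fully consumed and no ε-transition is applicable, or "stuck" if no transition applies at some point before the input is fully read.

stuck

(q_0, bbbbaa, $)
  read b, top $: go to q_2, push VV$ → (q_2, bbbaa, VV$)
  read b, top V: go to q_0, push ε → (q_0, bbaa, V$)
  read b, top V: go to q_0, push WV → (q_0, baa, WV$)
  read b, top W: go to q_5, push WW → (q_5, aa, WWV$)
  read a, top W: go to q_1, push ε → (q_1, a, WV$)
No transition for (q_1, a, top W); M blocks with input a remaining.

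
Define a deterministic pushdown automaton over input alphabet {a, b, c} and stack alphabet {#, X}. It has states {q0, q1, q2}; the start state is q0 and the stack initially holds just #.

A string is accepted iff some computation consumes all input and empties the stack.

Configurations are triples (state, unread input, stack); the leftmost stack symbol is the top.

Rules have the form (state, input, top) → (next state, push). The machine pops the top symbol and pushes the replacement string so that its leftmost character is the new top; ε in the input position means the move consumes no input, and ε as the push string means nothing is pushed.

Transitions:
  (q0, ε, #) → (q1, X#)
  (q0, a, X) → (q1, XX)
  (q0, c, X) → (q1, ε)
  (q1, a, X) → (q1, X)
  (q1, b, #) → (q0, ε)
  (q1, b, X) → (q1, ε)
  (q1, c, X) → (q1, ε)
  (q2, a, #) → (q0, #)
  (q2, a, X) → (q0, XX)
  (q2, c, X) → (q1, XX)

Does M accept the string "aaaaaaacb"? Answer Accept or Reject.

(q0, aaaaaaacb, #)
  ε-move, top #: go to q1, push X# → (q1, aaaaaaacb, X#)
  read a, top X: go to q1, push X → (q1, aaaaaacb, X#)
  read a, top X: go to q1, push X → (q1, aaaaacb, X#)
  read a, top X: go to q1, push X → (q1, aaaacb, X#)
  read a, top X: go to q1, push X → (q1, aaacb, X#)
  read a, top X: go to q1, push X → (q1, aacb, X#)
  read a, top X: go to q1, push X → (q1, acb, X#)
  read a, top X: go to q1, push X → (q1, cb, X#)
  read c, top X: go to q1, push ε → (q1, b, #)
  read b, top #: go to q0, push ε → (q0, ε, ε)
All input consumed and the stack is empty.

Accept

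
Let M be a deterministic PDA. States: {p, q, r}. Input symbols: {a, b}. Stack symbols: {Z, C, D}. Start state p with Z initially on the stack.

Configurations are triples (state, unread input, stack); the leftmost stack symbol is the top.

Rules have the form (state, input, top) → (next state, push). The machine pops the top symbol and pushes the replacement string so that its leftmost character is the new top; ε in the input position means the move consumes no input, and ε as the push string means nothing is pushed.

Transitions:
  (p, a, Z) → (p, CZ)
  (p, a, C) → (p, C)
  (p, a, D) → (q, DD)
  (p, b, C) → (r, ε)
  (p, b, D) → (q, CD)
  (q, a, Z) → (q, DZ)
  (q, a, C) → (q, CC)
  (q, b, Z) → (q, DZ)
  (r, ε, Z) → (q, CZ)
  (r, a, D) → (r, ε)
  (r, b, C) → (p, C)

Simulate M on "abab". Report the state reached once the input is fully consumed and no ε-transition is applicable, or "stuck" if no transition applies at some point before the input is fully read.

stuck

(p, abab, Z)
  read a, top Z: go to p, push CZ → (p, bab, CZ)
  read b, top C: go to r, push ε → (r, ab, Z)
  ε-move, top Z: go to q, push CZ → (q, ab, CZ)
  read a, top C: go to q, push CC → (q, b, CCZ)
No transition for (q, b, top C); M blocks with input b remaining.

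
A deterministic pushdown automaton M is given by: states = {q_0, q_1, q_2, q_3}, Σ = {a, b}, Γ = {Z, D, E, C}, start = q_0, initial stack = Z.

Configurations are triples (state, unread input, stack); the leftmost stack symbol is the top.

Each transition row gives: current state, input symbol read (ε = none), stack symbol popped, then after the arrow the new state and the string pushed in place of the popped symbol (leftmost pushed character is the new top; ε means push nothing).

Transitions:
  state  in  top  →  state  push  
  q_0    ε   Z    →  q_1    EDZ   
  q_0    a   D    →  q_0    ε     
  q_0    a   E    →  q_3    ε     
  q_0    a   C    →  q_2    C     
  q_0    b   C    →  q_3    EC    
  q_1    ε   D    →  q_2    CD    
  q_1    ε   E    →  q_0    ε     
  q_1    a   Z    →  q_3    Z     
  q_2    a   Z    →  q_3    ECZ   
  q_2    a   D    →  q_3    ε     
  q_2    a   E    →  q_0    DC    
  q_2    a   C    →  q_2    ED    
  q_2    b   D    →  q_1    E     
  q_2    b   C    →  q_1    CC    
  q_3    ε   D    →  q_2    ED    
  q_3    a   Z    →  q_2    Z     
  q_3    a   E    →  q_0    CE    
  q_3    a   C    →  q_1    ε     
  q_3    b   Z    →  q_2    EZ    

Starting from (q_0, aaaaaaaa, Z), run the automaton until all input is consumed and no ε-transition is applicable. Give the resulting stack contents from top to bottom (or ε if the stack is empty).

(q_0, aaaaaaaa, Z) ⊢ (q_1, aaaaaaaa, EDZ) ⊢ (q_0, aaaaaaaa, DZ) ⊢ (q_0, aaaaaaa, Z) ⊢ (q_1, aaaaaaa, EDZ) ⊢ (q_0, aaaaaaa, DZ) ⊢ (q_0, aaaaaa, Z) ⊢ (q_1, aaaaaa, EDZ) ⊢ (q_0, aaaaaa, DZ) ⊢ (q_0, aaaaa, Z) ⊢ (q_1, aaaaa, EDZ) ⊢ (q_0, aaaaa, DZ) ⊢ (q_0, aaaa, Z) ⊢ (q_1, aaaa, EDZ) ⊢ (q_0, aaaa, DZ) ⊢ (q_0, aaa, Z) ⊢ (q_1, aaa, EDZ) ⊢ (q_0, aaa, DZ) ⊢ (q_0, aa, Z) ⊢ (q_1, aa, EDZ) ⊢ (q_0, aa, DZ) ⊢ (q_0, a, Z) ⊢ (q_1, a, EDZ) ⊢ (q_0, a, DZ) ⊢ (q_0, ε, Z) ⊢ (q_1, ε, EDZ) ⊢ (q_0, ε, DZ)
All input consumed in state q_0 with stack DZ.

DZ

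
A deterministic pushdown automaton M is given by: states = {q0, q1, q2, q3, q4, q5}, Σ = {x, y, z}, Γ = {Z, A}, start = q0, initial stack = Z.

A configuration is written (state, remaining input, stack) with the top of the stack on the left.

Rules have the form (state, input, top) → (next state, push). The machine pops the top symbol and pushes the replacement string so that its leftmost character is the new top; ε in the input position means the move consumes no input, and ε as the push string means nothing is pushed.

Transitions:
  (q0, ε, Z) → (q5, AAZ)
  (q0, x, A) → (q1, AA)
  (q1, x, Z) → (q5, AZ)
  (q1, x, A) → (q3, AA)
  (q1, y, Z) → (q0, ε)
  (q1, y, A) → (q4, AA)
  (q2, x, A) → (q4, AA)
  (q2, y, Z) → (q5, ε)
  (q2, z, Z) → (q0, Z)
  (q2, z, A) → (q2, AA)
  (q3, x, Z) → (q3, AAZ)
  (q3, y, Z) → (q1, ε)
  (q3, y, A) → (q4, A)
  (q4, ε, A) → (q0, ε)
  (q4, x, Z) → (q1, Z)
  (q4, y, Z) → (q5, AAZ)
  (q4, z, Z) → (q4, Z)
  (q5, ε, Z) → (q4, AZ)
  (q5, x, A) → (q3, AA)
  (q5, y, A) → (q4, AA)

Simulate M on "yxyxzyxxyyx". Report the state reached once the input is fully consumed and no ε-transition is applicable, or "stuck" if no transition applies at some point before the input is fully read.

(q0, yxyxzyxxyyx, Z) ⊢ (q5, yxyxzyxxyyx, AAZ) ⊢ (q4, xyxzyxxyyx, AAAZ) ⊢ (q0, xyxzyxxyyx, AAZ) ⊢ (q1, yxzyxxyyx, AAAZ) ⊢ (q4, xzyxxyyx, AAAAZ) ⊢ (q0, xzyxxyyx, AAAZ) ⊢ (q1, zyxxyyx, AAAAZ)
No transition for (q1, z, top A); M blocks with input zyxxyyx remaining.

stuck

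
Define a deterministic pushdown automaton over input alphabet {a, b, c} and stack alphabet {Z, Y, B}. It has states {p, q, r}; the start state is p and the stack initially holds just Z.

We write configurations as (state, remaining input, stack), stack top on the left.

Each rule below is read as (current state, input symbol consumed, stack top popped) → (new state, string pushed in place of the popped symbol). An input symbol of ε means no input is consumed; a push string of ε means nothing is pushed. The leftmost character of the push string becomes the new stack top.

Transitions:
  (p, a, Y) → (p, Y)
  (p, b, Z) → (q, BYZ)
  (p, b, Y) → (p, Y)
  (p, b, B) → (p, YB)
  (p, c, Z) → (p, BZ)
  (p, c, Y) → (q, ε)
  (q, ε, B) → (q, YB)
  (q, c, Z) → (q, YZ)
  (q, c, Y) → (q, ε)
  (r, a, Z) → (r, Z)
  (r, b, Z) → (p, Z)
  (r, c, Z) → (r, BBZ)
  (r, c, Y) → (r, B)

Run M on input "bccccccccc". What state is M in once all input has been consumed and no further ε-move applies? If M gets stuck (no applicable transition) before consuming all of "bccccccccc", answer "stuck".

(p, bccccccccc, Z)
  read b, top Z: go to q, push BYZ → (q, ccccccccc, BYZ)
  ε-move, top B: go to q, push YB → (q, ccccccccc, YBYZ)
  read c, top Y: go to q, push ε → (q, cccccccc, BYZ)
  ε-move, top B: go to q, push YB → (q, cccccccc, YBYZ)
  read c, top Y: go to q, push ε → (q, ccccccc, BYZ)
  ε-move, top B: go to q, push YB → (q, ccccccc, YBYZ)
  read c, top Y: go to q, push ε → (q, cccccc, BYZ)
  ε-move, top B: go to q, push YB → (q, cccccc, YBYZ)
  read c, top Y: go to q, push ε → (q, ccccc, BYZ)
  ε-move, top B: go to q, push YB → (q, ccccc, YBYZ)
  read c, top Y: go to q, push ε → (q, cccc, BYZ)
  ε-move, top B: go to q, push YB → (q, cccc, YBYZ)
  read c, top Y: go to q, push ε → (q, ccc, BYZ)
  ε-move, top B: go to q, push YB → (q, ccc, YBYZ)
  read c, top Y: go to q, push ε → (q, cc, BYZ)
  ε-move, top B: go to q, push YB → (q, cc, YBYZ)
  read c, top Y: go to q, push ε → (q, c, BYZ)
  ε-move, top B: go to q, push YB → (q, c, YBYZ)
  read c, top Y: go to q, push ε → (q, ε, BYZ)
  ε-move, top B: go to q, push YB → (q, ε, YBYZ)
All input consumed; M is in state q.

q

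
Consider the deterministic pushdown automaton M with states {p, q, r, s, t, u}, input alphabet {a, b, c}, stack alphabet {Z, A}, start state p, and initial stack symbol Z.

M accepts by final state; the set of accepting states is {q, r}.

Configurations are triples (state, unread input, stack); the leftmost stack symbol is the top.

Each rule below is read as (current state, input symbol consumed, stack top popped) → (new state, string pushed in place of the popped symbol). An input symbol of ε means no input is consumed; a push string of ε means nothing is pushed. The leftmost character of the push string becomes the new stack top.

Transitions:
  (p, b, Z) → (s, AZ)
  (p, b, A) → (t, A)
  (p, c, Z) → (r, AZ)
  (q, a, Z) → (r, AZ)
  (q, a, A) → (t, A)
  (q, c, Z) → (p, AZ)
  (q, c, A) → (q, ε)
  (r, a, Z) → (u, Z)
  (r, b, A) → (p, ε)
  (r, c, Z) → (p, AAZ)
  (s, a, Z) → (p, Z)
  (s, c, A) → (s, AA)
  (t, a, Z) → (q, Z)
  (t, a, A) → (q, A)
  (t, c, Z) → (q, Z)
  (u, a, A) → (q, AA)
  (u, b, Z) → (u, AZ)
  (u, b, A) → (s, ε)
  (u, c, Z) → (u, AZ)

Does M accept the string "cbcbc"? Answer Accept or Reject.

Accept

(p, cbcbc, Z)
  read c, top Z: go to r, push AZ → (r, bcbc, AZ)
  read b, top A: go to p, push ε → (p, cbc, Z)
  read c, top Z: go to r, push AZ → (r, bc, AZ)
  read b, top A: go to p, push ε → (p, c, Z)
  read c, top Z: go to r, push AZ → (r, ε, AZ)
All input consumed; state r ∈ F.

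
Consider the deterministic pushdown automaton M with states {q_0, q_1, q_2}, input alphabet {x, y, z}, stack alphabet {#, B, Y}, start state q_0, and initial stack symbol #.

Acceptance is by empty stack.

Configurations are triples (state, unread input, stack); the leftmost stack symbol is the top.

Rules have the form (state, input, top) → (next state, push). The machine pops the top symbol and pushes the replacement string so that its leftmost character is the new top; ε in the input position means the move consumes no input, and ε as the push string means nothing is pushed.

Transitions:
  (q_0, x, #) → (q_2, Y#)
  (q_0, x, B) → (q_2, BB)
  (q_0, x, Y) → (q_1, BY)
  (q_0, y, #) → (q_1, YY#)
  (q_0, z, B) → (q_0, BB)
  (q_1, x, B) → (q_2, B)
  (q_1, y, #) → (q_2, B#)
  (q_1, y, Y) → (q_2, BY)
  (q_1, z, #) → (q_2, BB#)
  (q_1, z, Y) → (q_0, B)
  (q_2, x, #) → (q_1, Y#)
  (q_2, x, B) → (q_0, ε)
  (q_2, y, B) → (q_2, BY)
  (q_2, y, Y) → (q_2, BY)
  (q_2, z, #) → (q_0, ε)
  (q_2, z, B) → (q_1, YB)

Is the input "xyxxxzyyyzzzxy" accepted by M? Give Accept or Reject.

Reject

(q_0, xyxxxzyyyzzzxy, #)
  read x, top #: go to q_2, push Y# → (q_2, yxxxzyyyzzzxy, Y#)
  read y, top Y: go to q_2, push BY → (q_2, xxxzyyyzzzxy, BY#)
  read x, top B: go to q_0, push ε → (q_0, xxzyyyzzzxy, Y#)
  read x, top Y: go to q_1, push BY → (q_1, xzyyyzzzxy, BY#)
  read x, top B: go to q_2, push B → (q_2, zyyyzzzxy, BY#)
  read z, top B: go to q_1, push YB → (q_1, yyyzzzxy, YBY#)
  read y, top Y: go to q_2, push BY → (q_2, yyzzzxy, BYBY#)
  read y, top B: go to q_2, push BY → (q_2, yzzzxy, BYYBY#)
  read y, top B: go to q_2, push BY → (q_2, zzzxy, BYYYBY#)
  read z, top B: go to q_1, push YB → (q_1, zzxy, YBYYYBY#)
  read z, top Y: go to q_0, push B → (q_0, zxy, BBYYYBY#)
  read z, top B: go to q_0, push BB → (q_0, xy, BBBYYYBY#)
  read x, top B: go to q_2, push BB → (q_2, y, BBBBYYYBY#)
  read y, top B: go to q_2, push BY → (q_2, ε, BYBBBYYYBY#)
All input consumed; stack is BYBBBYYYBY#, not empty, and no further ε-move applies.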